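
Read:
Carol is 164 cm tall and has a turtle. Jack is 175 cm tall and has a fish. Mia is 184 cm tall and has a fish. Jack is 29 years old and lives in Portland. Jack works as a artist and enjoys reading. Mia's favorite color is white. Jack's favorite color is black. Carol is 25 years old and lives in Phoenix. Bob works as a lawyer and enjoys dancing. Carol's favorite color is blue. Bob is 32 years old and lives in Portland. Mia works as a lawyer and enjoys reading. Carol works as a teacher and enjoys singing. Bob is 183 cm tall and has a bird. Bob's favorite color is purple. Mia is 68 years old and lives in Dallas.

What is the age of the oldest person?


Oldest: Mia at 68

68


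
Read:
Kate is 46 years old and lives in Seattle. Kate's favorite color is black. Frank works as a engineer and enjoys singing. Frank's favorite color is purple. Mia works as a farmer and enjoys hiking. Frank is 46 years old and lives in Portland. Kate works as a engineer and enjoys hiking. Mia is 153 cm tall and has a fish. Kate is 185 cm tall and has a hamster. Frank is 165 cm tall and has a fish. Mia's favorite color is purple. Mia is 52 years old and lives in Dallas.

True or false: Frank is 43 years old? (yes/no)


Frank is actually 46. no

no


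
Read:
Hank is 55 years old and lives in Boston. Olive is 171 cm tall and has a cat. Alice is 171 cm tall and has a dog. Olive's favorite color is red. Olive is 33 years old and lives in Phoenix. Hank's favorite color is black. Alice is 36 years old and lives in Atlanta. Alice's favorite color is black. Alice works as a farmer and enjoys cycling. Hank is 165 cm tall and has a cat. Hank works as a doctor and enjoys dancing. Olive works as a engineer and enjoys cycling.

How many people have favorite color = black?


Count: 2

2


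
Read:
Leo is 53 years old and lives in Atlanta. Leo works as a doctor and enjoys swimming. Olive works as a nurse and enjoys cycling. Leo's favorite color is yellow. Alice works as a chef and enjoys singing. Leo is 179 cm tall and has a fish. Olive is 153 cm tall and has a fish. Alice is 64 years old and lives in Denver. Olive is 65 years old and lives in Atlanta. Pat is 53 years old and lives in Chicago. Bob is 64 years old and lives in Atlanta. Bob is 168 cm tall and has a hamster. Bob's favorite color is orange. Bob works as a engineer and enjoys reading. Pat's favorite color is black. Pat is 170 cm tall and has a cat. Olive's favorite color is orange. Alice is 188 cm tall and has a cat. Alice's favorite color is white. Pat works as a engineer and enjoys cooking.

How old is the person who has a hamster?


Person with hamster is Bob, age 64

64


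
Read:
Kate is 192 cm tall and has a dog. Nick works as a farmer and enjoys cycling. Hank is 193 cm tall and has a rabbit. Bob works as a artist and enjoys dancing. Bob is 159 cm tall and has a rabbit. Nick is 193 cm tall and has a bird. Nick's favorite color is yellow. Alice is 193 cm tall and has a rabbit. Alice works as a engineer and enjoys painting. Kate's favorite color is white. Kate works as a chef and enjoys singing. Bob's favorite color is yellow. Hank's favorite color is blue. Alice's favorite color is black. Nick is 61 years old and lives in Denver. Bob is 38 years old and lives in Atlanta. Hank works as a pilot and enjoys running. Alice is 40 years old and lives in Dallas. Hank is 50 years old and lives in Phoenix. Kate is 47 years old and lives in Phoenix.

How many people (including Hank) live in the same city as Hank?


Hank lives in Phoenix. Count = 2

2


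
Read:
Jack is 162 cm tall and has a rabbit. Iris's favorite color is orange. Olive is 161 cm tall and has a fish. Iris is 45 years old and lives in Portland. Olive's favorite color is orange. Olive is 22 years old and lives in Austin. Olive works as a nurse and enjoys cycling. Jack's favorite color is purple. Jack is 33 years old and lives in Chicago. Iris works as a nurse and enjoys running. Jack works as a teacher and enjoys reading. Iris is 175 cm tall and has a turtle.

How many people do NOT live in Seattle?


Not in Seattle: 3

3


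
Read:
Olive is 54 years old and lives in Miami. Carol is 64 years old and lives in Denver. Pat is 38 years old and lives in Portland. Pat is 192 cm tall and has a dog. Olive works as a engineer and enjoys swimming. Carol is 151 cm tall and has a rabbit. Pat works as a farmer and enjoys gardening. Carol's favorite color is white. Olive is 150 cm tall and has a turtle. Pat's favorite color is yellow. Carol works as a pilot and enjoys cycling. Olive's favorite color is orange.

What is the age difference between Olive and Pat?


|54 - 38| = 16

16


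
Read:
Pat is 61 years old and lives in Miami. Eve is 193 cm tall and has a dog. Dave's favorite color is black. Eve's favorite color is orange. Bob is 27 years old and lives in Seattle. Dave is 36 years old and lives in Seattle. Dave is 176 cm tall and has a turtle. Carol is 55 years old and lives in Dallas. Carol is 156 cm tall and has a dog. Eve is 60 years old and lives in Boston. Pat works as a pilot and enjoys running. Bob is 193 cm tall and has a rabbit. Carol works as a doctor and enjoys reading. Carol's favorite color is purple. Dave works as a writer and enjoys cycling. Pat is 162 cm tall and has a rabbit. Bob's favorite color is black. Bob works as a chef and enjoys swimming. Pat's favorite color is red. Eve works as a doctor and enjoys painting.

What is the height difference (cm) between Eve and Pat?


|193 - 162| = 31

31


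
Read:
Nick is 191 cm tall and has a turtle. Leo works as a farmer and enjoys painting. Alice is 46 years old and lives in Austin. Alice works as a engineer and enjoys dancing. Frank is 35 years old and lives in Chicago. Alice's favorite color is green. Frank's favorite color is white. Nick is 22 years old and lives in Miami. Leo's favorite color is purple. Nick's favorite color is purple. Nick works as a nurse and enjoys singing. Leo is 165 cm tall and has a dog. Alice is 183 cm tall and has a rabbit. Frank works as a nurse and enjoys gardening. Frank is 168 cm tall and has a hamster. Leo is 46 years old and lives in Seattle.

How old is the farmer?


The farmer is Leo, age 46

46


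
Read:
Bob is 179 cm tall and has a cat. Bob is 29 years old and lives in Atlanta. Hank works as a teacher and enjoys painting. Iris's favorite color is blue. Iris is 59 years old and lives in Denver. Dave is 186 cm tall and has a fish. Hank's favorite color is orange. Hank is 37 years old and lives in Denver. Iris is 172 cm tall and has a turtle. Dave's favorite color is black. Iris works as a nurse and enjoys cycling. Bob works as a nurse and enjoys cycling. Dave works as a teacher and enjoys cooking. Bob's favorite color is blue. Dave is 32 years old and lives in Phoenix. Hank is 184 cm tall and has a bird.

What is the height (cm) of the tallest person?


Tallest: Dave at 186 cm

186


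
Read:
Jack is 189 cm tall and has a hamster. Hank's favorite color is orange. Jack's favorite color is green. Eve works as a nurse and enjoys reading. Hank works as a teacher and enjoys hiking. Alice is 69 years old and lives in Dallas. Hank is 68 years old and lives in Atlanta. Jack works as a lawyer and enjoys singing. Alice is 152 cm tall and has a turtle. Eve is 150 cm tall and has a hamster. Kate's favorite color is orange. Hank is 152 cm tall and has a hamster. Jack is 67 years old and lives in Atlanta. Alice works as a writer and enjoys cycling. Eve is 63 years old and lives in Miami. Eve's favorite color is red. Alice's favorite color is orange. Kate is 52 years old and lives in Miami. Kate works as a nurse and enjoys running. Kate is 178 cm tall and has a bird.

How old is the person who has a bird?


Person with bird is Kate, age 52

52


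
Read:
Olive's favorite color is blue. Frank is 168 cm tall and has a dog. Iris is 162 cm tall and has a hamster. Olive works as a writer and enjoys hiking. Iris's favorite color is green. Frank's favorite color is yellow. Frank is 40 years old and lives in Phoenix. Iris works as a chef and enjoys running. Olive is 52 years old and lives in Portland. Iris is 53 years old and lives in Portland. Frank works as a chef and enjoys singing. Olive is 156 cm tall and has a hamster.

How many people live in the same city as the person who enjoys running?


Person with hobby running is Iris, city Portland. Count = 2

2


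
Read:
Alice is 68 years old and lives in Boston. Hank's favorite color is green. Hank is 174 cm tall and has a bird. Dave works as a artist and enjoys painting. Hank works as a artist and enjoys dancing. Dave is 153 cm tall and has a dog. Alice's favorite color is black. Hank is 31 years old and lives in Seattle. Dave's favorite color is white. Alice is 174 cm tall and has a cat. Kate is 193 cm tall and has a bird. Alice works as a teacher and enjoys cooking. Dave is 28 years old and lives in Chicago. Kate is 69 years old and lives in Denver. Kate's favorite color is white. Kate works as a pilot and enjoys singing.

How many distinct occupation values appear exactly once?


Unique occupation values: 2

2


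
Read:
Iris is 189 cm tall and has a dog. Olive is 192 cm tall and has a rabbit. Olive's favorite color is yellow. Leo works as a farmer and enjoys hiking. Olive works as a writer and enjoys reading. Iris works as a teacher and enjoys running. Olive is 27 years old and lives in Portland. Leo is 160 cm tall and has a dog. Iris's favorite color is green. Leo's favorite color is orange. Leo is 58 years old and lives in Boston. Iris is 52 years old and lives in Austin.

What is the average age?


Sum=137, n=3, avg=45.67

45.67


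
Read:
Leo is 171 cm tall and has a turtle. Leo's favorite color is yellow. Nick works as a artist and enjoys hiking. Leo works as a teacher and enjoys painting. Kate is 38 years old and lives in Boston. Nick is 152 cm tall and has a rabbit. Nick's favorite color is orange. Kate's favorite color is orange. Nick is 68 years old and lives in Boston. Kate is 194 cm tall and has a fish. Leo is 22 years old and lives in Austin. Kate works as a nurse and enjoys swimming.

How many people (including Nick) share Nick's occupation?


Nick is a artist. Count = 1

1


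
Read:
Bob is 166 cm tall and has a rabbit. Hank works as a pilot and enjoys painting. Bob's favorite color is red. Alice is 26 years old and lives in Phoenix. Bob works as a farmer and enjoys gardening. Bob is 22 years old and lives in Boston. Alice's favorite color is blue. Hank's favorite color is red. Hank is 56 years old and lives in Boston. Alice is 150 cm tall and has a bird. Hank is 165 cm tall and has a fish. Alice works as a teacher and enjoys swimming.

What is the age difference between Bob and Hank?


|22 - 56| = 34

34


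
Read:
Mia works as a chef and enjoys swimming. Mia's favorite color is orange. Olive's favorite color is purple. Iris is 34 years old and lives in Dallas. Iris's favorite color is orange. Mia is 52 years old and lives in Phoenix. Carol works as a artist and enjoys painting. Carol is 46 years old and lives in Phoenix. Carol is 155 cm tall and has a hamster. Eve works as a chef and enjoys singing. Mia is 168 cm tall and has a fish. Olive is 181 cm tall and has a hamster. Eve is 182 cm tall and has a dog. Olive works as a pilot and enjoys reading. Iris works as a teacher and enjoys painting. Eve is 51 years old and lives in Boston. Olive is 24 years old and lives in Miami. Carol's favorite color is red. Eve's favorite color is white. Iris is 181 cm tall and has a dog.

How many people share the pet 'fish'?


Count: 1

1


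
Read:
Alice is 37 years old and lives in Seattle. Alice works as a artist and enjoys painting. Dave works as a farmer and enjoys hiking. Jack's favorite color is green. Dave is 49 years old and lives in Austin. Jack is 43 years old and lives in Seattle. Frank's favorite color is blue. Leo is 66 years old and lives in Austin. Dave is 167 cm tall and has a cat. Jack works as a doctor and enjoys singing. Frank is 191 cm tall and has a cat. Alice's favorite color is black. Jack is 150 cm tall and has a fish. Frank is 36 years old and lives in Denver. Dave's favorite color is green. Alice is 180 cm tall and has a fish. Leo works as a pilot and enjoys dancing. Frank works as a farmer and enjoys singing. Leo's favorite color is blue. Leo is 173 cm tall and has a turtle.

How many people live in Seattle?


Count in Seattle: 2

2


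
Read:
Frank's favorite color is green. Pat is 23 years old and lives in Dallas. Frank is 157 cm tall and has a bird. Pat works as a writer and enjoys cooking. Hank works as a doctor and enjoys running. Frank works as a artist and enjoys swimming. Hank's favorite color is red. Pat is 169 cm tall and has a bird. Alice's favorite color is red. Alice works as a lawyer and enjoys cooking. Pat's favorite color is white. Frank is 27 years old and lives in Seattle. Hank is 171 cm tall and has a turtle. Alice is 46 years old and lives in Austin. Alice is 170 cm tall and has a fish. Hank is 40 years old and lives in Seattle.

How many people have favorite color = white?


Count: 1

1


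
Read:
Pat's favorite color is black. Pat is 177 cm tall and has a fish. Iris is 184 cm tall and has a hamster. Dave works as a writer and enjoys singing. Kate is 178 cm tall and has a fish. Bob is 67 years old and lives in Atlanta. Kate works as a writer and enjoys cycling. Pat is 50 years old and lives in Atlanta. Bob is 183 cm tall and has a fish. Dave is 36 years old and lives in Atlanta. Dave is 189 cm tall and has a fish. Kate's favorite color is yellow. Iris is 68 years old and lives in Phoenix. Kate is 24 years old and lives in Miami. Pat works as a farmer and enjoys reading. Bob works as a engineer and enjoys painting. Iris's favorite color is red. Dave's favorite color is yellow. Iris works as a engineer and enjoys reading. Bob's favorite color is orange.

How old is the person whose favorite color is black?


Person with favorite color=black is Pat, age 50

50


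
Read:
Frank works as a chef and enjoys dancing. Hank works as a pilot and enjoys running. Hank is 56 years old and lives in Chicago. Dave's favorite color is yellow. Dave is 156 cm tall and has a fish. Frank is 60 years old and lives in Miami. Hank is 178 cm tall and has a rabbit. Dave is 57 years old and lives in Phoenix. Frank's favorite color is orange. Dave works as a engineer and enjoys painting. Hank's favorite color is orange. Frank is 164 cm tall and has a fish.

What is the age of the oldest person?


Oldest: Frank at 60

60


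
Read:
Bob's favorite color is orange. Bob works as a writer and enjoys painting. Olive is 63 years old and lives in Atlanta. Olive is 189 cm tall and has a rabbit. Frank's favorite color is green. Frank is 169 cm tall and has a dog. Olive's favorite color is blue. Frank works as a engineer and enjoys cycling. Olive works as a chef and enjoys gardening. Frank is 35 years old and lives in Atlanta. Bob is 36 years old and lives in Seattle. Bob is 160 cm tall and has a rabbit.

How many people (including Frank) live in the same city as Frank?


Frank lives in Atlanta. Count = 2

2


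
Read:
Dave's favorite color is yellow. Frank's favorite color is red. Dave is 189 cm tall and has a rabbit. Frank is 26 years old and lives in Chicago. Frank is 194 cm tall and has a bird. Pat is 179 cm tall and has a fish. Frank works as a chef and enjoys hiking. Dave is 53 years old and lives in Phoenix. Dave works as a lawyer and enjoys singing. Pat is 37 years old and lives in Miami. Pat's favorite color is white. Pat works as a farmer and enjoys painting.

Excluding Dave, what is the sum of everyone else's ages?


Sum (excluding Dave): 63

63


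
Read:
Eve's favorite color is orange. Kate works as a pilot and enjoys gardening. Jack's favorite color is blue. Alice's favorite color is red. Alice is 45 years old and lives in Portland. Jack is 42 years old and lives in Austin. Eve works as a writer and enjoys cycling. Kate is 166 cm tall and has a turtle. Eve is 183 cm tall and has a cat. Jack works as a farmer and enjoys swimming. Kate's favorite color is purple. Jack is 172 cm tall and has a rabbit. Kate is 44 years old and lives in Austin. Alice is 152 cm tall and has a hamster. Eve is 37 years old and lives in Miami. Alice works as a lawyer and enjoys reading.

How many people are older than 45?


Filter: 0

0


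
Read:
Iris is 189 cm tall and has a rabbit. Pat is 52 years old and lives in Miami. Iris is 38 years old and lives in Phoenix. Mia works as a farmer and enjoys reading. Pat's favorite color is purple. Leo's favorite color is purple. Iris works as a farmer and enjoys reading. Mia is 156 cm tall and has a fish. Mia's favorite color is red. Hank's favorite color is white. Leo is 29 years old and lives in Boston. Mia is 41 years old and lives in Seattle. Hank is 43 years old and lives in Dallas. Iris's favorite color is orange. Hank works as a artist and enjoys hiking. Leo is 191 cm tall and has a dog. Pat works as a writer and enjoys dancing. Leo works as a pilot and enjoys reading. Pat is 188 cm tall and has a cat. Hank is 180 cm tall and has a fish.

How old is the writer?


The writer is Pat, age 52

52


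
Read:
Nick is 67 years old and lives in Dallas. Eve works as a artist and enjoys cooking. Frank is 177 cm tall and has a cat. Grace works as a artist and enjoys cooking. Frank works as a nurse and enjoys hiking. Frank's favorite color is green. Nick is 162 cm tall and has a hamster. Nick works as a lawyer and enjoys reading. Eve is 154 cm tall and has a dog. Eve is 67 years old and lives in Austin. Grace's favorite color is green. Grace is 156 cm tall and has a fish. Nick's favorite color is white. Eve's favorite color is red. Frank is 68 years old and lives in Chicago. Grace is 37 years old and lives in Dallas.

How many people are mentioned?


People: Eve, Grace, Nick, Frank. Count = 4

4


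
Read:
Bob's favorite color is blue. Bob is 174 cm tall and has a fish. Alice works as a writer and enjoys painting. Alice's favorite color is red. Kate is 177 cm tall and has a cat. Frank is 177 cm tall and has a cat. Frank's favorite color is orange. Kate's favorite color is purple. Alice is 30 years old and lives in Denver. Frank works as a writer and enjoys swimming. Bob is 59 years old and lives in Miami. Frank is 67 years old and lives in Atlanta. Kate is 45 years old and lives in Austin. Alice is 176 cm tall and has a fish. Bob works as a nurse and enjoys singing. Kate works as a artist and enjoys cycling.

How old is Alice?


Alice is 30 years old

30


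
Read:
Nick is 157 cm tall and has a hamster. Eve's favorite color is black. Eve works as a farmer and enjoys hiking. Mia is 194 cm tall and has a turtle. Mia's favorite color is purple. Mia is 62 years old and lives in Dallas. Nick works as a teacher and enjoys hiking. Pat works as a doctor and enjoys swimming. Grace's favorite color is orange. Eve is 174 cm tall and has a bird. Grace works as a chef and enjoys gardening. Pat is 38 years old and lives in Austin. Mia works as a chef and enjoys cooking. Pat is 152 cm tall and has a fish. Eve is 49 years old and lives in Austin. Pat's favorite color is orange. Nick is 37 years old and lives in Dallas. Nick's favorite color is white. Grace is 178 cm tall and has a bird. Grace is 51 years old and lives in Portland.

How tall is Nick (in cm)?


Nick is 157 cm tall

157


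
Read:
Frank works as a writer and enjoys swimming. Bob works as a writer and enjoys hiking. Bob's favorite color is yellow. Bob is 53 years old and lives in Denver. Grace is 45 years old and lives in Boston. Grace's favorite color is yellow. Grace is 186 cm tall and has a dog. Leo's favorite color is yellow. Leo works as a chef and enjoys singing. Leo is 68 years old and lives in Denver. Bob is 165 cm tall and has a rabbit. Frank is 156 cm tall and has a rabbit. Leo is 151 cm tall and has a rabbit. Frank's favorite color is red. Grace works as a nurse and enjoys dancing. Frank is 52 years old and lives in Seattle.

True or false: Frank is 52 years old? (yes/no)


Frank is actually 52. yes

yes


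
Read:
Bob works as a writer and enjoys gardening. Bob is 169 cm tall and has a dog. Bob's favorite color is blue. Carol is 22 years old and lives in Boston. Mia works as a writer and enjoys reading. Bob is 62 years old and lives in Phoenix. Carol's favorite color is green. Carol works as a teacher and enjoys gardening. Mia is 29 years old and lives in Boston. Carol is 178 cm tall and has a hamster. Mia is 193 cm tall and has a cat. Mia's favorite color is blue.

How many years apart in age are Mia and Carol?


29 vs 22, diff = 7

7


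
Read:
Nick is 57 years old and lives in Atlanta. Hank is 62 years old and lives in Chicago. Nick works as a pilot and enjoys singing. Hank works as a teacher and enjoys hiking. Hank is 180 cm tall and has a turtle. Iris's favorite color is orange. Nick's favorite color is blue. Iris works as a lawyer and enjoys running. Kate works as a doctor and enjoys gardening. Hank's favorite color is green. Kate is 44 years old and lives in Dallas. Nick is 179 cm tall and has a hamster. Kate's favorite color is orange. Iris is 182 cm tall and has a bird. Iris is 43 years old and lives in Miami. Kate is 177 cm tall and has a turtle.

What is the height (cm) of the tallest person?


Tallest: Iris at 182 cm

182


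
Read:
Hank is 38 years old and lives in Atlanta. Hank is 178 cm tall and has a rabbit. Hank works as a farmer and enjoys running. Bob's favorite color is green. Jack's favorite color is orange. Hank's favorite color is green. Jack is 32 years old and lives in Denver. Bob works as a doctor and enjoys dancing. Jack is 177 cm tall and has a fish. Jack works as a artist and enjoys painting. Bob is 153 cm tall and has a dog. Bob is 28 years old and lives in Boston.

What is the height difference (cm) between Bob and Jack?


|153 - 177| = 24

24


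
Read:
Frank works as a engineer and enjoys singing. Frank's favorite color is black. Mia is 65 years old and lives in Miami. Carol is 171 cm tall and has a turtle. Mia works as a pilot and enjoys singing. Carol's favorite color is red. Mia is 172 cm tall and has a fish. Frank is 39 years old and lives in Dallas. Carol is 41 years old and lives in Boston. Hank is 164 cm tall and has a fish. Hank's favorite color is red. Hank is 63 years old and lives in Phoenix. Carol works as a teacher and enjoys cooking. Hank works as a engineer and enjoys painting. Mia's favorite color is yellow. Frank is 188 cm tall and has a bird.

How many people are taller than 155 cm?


Taller than 155: 4

4


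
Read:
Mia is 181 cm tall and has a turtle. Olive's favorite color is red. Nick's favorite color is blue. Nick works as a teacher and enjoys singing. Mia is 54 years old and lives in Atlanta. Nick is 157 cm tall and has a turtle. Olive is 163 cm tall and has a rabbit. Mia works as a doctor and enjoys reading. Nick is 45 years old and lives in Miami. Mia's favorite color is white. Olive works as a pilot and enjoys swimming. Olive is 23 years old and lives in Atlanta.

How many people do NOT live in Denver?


Not in Denver: 3

3


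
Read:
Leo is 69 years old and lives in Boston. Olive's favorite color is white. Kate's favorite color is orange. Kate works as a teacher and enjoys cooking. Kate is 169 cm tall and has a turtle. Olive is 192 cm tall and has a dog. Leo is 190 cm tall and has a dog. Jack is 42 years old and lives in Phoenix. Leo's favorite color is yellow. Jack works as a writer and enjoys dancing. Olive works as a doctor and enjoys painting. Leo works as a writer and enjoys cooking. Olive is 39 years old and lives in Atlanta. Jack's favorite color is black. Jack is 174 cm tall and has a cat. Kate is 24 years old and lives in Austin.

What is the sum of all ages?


42+69+39+24 = 174

174


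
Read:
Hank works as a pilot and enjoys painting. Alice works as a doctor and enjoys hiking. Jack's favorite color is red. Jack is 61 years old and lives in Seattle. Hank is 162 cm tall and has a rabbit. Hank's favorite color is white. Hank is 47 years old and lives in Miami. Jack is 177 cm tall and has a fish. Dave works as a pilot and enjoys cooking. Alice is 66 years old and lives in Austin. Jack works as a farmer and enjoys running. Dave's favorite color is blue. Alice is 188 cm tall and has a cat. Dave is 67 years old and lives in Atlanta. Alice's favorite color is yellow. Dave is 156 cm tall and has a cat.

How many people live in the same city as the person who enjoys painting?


Person with hobby painting is Hank, city Miami. Count = 1

1


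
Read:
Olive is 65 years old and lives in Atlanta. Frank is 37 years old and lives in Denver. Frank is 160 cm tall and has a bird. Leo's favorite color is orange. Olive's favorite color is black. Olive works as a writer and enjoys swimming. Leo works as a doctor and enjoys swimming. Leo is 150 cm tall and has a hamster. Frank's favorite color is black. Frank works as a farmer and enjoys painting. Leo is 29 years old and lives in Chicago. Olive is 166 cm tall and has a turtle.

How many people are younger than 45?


Filter: 2

2


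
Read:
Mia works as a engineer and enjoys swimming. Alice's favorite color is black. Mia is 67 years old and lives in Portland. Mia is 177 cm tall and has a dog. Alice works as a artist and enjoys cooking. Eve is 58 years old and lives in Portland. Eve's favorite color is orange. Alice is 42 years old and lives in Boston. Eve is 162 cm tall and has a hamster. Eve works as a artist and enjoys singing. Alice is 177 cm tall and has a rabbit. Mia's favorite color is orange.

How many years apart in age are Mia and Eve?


67 vs 58, diff = 9

9


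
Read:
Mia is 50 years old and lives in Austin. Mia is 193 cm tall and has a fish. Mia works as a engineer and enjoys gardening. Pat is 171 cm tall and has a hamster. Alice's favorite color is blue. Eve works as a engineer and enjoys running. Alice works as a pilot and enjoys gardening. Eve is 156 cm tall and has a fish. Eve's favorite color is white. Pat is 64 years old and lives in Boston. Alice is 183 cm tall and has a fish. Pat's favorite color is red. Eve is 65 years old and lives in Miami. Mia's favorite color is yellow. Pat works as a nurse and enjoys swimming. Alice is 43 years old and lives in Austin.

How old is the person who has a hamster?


Person with hamster is Pat, age 64

64


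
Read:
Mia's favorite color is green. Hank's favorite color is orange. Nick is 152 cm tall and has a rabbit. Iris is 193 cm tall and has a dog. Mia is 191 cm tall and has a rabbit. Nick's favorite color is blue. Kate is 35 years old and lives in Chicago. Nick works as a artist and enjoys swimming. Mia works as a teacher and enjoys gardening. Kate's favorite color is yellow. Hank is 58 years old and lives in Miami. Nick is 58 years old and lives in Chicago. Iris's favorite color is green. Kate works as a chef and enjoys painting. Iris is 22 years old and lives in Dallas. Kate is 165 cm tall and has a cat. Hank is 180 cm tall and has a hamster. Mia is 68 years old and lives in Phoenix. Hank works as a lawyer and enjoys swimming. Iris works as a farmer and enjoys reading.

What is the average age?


Sum=241, n=5, avg=48.2

48.2


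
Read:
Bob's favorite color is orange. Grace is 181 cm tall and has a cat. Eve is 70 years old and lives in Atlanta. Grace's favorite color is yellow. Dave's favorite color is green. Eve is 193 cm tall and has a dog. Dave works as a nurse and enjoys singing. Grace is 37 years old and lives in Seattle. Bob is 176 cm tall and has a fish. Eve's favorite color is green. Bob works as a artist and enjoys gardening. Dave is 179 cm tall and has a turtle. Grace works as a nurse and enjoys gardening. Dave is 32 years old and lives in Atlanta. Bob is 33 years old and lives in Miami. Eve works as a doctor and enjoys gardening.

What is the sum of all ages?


37+33+70+32 = 172

172


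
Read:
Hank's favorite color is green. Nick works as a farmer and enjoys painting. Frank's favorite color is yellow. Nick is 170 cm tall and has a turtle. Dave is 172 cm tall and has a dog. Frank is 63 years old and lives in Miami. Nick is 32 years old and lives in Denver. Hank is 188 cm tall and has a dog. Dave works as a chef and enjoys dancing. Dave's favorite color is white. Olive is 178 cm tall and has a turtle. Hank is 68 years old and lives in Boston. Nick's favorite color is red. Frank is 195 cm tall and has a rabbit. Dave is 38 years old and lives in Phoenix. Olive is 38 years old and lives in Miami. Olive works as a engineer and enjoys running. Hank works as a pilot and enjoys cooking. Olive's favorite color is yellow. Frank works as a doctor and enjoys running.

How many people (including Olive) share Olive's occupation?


Olive is a engineer. Count = 1

1


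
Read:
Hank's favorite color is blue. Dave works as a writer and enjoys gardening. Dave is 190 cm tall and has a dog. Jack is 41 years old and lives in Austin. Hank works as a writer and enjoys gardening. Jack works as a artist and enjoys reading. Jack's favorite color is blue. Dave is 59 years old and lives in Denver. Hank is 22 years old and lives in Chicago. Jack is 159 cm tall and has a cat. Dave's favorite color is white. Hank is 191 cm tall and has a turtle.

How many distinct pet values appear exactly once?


Unique pet values: 3

3


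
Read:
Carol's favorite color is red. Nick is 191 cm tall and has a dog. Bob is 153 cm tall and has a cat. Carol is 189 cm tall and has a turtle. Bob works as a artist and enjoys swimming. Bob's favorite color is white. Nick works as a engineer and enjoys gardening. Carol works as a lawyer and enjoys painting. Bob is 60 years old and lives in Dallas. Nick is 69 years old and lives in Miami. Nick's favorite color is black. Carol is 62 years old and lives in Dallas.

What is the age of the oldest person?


Oldest: Nick at 69

69


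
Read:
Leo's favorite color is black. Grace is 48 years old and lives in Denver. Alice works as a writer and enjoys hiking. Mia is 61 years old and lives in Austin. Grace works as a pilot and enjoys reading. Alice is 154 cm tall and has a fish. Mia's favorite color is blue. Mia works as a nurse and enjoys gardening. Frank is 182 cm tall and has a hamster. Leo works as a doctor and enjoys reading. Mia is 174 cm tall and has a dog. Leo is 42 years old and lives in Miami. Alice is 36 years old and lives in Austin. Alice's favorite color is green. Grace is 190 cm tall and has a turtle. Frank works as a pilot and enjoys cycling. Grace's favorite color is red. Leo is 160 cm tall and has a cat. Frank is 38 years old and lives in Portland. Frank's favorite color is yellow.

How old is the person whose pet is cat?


Person with pet=cat is Leo, age 42

42


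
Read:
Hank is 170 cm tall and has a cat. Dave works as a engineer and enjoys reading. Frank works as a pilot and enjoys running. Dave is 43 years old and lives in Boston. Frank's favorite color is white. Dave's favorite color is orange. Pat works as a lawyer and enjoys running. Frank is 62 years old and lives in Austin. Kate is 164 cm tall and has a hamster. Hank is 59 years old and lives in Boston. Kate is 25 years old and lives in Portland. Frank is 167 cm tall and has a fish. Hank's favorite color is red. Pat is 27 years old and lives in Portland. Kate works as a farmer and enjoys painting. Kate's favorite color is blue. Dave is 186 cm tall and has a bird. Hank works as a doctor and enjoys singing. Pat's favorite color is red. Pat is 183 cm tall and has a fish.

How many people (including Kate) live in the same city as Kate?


Kate lives in Portland. Count = 2

2


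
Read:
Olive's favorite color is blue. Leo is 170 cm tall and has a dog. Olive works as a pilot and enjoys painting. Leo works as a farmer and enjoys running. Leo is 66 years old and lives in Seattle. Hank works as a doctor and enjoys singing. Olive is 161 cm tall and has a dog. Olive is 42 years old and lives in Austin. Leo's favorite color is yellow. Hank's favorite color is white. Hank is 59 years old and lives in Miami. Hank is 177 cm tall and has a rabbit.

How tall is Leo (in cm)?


Leo is 170 cm tall

170


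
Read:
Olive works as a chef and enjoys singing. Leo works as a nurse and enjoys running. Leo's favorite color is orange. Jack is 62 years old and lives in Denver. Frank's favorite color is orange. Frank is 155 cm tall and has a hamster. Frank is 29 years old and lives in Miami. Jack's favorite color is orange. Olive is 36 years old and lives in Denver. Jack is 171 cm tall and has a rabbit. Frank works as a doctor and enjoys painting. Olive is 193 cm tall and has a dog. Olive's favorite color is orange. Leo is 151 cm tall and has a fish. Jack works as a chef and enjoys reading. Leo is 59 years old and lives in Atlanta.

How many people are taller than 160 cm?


Taller than 160: 2

2


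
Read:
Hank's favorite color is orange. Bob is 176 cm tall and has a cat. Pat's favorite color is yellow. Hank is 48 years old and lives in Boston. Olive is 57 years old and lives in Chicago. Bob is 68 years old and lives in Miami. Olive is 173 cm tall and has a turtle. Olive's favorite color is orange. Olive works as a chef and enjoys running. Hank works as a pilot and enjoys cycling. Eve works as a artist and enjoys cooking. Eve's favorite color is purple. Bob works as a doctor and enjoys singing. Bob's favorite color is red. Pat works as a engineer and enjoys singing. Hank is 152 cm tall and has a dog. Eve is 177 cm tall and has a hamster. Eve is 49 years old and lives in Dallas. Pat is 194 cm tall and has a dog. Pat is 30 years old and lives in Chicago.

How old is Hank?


Hank is 48 years old

48


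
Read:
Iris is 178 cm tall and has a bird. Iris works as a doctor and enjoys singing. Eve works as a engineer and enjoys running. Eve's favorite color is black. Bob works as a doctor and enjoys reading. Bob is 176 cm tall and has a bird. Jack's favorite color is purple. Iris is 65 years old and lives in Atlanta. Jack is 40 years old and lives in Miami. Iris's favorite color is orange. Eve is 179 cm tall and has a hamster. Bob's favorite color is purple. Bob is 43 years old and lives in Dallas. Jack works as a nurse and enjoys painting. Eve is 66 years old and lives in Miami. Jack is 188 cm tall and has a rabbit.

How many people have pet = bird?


Count: 2

2


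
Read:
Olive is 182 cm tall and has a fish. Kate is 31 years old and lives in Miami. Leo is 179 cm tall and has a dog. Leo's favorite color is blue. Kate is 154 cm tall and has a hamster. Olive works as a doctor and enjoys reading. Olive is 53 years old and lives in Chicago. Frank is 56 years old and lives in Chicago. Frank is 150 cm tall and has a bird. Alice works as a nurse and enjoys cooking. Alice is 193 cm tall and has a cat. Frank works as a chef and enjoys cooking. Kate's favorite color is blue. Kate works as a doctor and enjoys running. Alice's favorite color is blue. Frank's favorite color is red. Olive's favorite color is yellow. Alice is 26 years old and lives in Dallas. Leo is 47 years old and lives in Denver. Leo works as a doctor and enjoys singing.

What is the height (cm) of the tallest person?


Tallest: Alice at 193 cm

193


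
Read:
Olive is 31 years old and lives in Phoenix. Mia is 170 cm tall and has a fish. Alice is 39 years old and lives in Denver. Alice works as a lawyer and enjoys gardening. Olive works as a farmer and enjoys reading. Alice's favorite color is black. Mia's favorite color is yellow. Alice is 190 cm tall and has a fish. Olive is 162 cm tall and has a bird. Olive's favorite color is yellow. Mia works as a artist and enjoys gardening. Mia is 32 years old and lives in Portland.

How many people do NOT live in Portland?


Not in Portland: 2

2


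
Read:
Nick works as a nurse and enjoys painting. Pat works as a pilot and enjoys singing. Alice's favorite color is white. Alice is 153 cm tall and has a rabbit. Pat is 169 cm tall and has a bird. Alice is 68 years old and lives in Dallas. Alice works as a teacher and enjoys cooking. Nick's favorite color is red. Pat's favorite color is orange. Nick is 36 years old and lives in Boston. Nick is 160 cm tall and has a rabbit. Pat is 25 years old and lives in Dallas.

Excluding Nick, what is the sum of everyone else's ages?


Sum (excluding Nick): 93

93


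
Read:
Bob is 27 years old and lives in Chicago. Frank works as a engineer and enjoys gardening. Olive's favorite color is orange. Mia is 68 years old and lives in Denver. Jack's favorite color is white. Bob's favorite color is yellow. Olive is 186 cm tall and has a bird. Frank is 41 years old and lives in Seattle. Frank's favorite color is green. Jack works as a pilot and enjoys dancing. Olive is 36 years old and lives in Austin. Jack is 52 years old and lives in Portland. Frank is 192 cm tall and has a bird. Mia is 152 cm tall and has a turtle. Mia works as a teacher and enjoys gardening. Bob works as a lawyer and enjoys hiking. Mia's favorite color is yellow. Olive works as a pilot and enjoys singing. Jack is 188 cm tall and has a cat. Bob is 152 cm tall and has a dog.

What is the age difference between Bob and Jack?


|27 - 52| = 25

25


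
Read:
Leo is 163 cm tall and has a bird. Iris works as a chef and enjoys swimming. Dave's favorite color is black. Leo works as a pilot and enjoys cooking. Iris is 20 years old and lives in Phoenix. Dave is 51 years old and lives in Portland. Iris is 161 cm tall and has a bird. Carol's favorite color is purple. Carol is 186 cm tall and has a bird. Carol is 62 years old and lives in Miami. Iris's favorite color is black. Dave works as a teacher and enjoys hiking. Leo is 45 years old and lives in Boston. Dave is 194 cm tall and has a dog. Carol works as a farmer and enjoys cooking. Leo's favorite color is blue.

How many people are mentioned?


People: Dave, Leo, Carol, Iris. Count = 4

4


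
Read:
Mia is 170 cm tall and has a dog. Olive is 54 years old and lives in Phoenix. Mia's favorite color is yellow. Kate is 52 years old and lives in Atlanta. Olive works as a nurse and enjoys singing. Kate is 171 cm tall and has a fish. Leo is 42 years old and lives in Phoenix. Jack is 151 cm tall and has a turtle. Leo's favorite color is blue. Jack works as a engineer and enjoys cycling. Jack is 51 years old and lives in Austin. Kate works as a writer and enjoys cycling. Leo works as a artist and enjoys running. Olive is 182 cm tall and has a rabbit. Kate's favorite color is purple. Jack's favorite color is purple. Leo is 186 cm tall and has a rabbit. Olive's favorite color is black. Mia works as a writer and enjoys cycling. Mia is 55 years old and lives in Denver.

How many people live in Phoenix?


Count in Phoenix: 2

2


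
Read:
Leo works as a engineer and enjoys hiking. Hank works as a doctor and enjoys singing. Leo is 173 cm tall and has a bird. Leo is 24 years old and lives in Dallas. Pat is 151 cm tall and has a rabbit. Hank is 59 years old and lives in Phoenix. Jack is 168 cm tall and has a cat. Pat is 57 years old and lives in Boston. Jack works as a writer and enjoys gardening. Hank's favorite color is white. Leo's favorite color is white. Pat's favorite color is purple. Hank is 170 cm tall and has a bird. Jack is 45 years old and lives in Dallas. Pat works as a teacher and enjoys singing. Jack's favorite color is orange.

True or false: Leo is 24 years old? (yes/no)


Leo is actually 24. yes

yes


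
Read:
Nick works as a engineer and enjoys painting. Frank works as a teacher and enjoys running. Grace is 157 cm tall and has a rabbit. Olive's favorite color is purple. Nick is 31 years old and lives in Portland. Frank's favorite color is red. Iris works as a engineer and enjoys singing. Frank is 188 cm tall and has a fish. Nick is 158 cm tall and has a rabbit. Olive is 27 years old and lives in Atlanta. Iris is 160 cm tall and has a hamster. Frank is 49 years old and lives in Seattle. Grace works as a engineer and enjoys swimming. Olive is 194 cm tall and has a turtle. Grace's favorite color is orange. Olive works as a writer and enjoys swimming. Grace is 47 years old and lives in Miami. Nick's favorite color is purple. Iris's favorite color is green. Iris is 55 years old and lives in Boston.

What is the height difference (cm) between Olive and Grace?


|194 - 157| = 37

37
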